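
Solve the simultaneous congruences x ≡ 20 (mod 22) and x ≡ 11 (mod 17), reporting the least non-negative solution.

Write x = 20 + 22·k. Then 22·k ≡ 11 − 20 ≡ 8 (mod 17).
Need 22⁻¹ mod 17. Extended Euclid on (17, 5):
17 = 3*5 + 2
5 = 2*2 + 1
2 = 2*1 + 0
Back-substitute:
1 = 5 − 2·2
1 = −2·17 + 7·5
22⁻¹ ≡ 7 (mod 17), so k ≡ 7·8 ≡ 5 (mod 17).
x = 20 + 22·5 = 130.

130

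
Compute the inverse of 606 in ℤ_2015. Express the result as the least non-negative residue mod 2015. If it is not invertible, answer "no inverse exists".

941

Apply the Euclidean algorithm to 2015 and 606:
2015 = 3×606 + 197
606 = 3×197 + 15
197 = 13×15 + 2
15 = 7×2 + 1
2 = 2×1 + 0
The gcd is 1. Working backward:
1 = 15 − 7·2
1 = −7·197 + 92·15
1 = 92·606 − 283·197
1 = −283·2015 + 941·606
So 606·941 ≡ 1 (mod 2015).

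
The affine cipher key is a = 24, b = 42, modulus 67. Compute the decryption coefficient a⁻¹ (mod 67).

14

gcd(67, 24) by repeated division:
67 = 2×24 + 19
24 = 1×19 + 5
19 = 3×5 + 4
5 = 1×4 + 1
4 = 4×1 + 0
Since gcd(24, 67) = 1, back-substitute to write 1 as a combination:
1 = 5 − 4
1 = −19 + 4·5
1 = 4·24 − 5·19
1 = −5·67 + 14·24
So 24·14 ≡ 1 (mod 67).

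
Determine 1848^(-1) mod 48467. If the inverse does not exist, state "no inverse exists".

Apply the Euclidean algorithm to 48467 and 1848:
48467 = 26*1848 + 419
1848 = 4*419 + 172
419 = 2*172 + 75
172 = 2*75 + 22
75 = 3*22 + 9
22 = 2*9 + 4
9 = 2*4 + 1
4 = 4*1 + 0
gcd = 1, so the inverse exists. Back-substitute:
1 = 9 − 2·4
1 = −2·22 + 5·9
1 = 5·75 − 17·22
1 = −17·172 + 39·75
1 = 39·419 − 95·172
1 = −95·1848 + 419·419
1 = 419·48467 − 10989·1848
So 1848·(-10989) ≡ 1 (mod 48467), and -10989 ≡ 37478 (mod 48467).

37478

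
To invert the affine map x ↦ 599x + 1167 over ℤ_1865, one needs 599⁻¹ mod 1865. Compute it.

Extended Euclidean algorithm:
1865 = 3*599 + 68
599 = 8*68 + 55
68 = 1*55 + 13
55 = 4*13 + 3
13 = 4*3 + 1
3 = 3*1 + 0
gcd = 1, so the inverse exists. Back-substitute:
1 = 13 − 4·3
1 = −4·55 + 17·13
1 = 17·68 − 21·55
1 = −21·599 + 185·68
1 = 185·1865 − 576·599
Thus 599·(-576) ≡ 1 (mod 1865); reducing, -576 mod 1865 = 1289.

1289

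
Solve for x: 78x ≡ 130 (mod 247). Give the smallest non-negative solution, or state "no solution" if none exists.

8

First find gcd(78, 247):
247 = 3·78 + 13
78 = 6·13 + 0
gcd = 13 and 13 | 130, so solutions exist. Divide through by 13: 6x ≡ 10 (mod 19).
Now find 6⁻¹ mod 19:
19 = 3·6 + 1
6 = 6·1 + 0
Back-substitute:
1 = 19 − 3·6
So 6·(-3) ≡ 1 (mod 19), i.e. 6⁻¹ ≡ 16.
Then x ≡ 16·10 ≡ 8 (mod 19); the smallest non-negative solution is x = 8.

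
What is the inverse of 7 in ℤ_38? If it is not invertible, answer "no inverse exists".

Extended Euclidean algorithm:
38 = 5·7 + 3
7 = 2·3 + 1
3 = 3·1 + 0
Since gcd(7, 38) = 1, back-substitute to write 1 as a combination:
1 = 7 − 2·3
1 = −2·38 + 11·7
So 7·11 ≡ 1 (mod 38).

11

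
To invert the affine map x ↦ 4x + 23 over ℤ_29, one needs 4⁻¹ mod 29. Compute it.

22

Apply the Euclidean algorithm to 29 and 4:
29 = 7*4 + 1
4 = 4*1 + 0
gcd = 1, so the inverse exists. Back-substitute:
1 = 29 − 7·4
Thus 4·(-7) ≡ 1 (mod 29); reducing, -7 mod 29 = 22.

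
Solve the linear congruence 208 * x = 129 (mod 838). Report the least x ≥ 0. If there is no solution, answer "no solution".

gcd(208, 838):
838 = 4×208 + 6
208 = 34×6 + 4
6 = 1×4 + 2
4 = 2×2 + 0
gcd = 2, but 2 ∤ 129, so the congruence has no solution.

no solution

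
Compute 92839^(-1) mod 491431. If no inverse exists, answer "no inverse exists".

Extended Euclidean algorithm:
491431 = 5×92839 + 27236
92839 = 3×27236 + 11131
27236 = 2×11131 + 4974
11131 = 2×4974 + 1183
4974 = 4×1183 + 242
1183 = 4×242 + 215
242 = 1×215 + 27
215 = 7×27 + 26
27 = 1×26 + 1
26 = 26×1 + 0
The gcd is 1. Working backward:
1 = 27 − 26
1 = −215 + 8·27
1 = 8·242 − 9·215
1 = −9·1183 + 44·242
1 = 44·4974 − 185·1183
1 = −185·11131 + 414·4974
1 = 414·27236 − 1013·11131
1 = −1013·92839 + 3453·27236
1 = 3453·491431 − 18278·92839
Hence 92839⁻¹ ≡ -18278 ≡ 473153 (mod 491431).

473153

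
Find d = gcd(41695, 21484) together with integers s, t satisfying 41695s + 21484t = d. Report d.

1

Repeated division:
41695 = 1×21484 + 20211
21484 = 1×20211 + 1273
20211 = 15×1273 + 1116
1273 = 1×1116 + 157
1116 = 7×157 + 17
157 = 9×17 + 4
17 = 4×4 + 1
4 = 4×1 + 0
gcd(41695, 21484) = 1.
Back-substituting:
1 = 17 − 4·4
1 = −4·157 + 37·17
1 = 37·1116 − 263·157
1 = −263·1273 + 300·1116
1 = 300·20211 − 4763·1273
1 = −4763·21484 + 5063·20211
1 = 5063·41695 − 9826·21484
So 1 = (5063)·41695 + (-9826)·21484.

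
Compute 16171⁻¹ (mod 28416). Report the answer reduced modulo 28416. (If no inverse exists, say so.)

16003

Extended Euclidean algorithm:
28416 = 1·16171 + 12245
16171 = 1·12245 + 3926
12245 = 3·3926 + 467
3926 = 8·467 + 190
467 = 2·190 + 87
190 = 2·87 + 16
87 = 5·16 + 7
16 = 2·7 + 2
7 = 3·2 + 1
2 = 2·1 + 0
The gcd is 1. Working backward:
1 = 7 − 3·2
1 = −3·16 + 7·7
1 = 7·87 − 38·16
1 = −38·190 + 83·87
1 = 83·467 − 204·190
1 = −204·3926 + 1715·467
1 = 1715·12245 − 5349·3926
1 = −5349·16171 + 7064·12245
1 = 7064·28416 − 12413·16171
Thus 16171·(-12413) ≡ 1 (mod 28416); reducing, -12413 mod 28416 = 16003.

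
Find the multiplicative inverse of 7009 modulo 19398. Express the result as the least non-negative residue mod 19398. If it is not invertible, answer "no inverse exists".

Extended Euclidean algorithm:
19398 = 2×7009 + 5380
7009 = 1×5380 + 1629
5380 = 3×1629 + 493
1629 = 3×493 + 150
493 = 3×150 + 43
150 = 3×43 + 21
43 = 2×21 + 1
21 = 21×1 + 0
The gcd is 1. Working backward:
1 = 43 − 2·21
1 = −2·150 + 7·43
1 = 7·493 − 23·150
1 = −23·1629 + 76·493
1 = 76·5380 − 251·1629
1 = −251·7009 + 327·5380
1 = 327·19398 − 905·7009
Thus 7009·(-905) ≡ 1 (mod 19398); reducing, -905 mod 19398 = 18493.

18493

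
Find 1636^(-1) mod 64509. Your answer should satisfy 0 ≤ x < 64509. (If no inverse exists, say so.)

45385

Extended Euclidean algorithm:
64509 = 39*1636 + 705
1636 = 2*705 + 226
705 = 3*226 + 27
226 = 8*27 + 10
27 = 2*10 + 7
10 = 1*7 + 3
7 = 2*3 + 1
3 = 3*1 + 0
gcd = 1, so the inverse exists. Back-substitute:
1 = 7 − 2·3
1 = −2·10 + 3·7
1 = 3·27 − 8·10
1 = −8·226 + 67·27
1 = 67·705 − 209·226
1 = −209·1636 + 485·705
1 = 485·64509 − 19124·1636
So 1636·(-19124) ≡ 1 (mod 64509), and -19124 ≡ 45385 (mod 64509).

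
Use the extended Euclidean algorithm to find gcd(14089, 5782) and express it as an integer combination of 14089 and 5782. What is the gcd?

1

Apply Euclid's algorithm to 14089 and 5782:
14089 = 2*5782 + 2525
5782 = 2*2525 + 732
2525 = 3*732 + 329
732 = 2*329 + 74
329 = 4*74 + 33
74 = 2*33 + 8
33 = 4*8 + 1
8 = 8*1 + 0
gcd(14089, 5782) = 1.
Back-substituting:
1 = 33 − 4·8
1 = −4·74 + 9·33
1 = 9·329 − 40·74
1 = −40·732 + 89·329
1 = 89·2525 − 307·732
1 = −307·5782 + 703·2525
1 = 703·14089 − 1713·5782
So 1 = (703)·14089 + (-1713)·5782.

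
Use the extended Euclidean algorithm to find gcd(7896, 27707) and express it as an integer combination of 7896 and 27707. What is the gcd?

Euclidean algorithm:
27707 = 3×7896 + 4019
7896 = 1×4019 + 3877
4019 = 1×3877 + 142
3877 = 27×142 + 43
142 = 3×43 + 13
43 = 3×13 + 4
13 = 3×4 + 1
4 = 4×1 + 0
gcd(7896, 27707) = 1.
Express as a combination:
1 = 13 − 3·4
1 = −3·43 + 10·13
1 = 10·142 − 33·43
1 = −33·3877 + 901·142
1 = 901·4019 − 934·3877
1 = −934·7896 + 1835·4019
1 = 1835·27707 − 6439·7896
So 1 = (1835)·27707 + (-6439)·7896.

1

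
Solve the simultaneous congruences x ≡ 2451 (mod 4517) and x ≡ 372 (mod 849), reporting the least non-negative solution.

856164

Write x = 2451 + 4517·k. Then 4517·k ≡ 372 − 2451 ≡ 468 (mod 849).
Need 4517⁻¹ mod 849. Extended Euclid on (849, 272):
849 = 3*272 + 33
272 = 8*33 + 8
33 = 4*8 + 1
8 = 8*1 + 0
Back-substitute:
1 = 33 − 4·8
1 = −4·272 + 33·33
1 = 33·849 − 103·272
4517⁻¹ ≡ 746 (mod 849), so k ≡ 746·468 ≡ 189 (mod 849).
x = 2451 + 4517·189 = 856164.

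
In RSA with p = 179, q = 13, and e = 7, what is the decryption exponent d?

1831

φ(n) = (p−1)(q−1) = 178·12 = 2136.
Need d with 7·d ≡ 1 (mod 2136). Apply the extended Euclidean algorithm:
2136 = 305·7 + 1
7 = 7·1 + 0
Back-substitute:
1 = 2136 − 305·7
So 7·(-305) ≡ 1 (mod 2136), hence d ≡ -305 ≡ 1831 (mod 2136).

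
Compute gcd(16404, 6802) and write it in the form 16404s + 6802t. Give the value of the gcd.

2

Repeated division:
16404 = 2·6802 + 2800
6802 = 2·2800 + 1202
2800 = 2·1202 + 396
1202 = 3·396 + 14
396 = 28·14 + 4
14 = 3·4 + 2
4 = 2·2 + 0
gcd(16404, 6802) = 2.
Express as a combination:
2 = 14 − 3·4
2 = −3·396 + 85·14
2 = 85·1202 − 258·396
2 = −258·2800 + 601·1202
2 = 601·6802 − 1460·2800
2 = −1460·16404 + 3521·6802
So 2 = (-1460)·16404 + (3521)·6802.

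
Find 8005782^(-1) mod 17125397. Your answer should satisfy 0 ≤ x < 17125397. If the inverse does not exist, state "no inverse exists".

5206440

Apply the Euclidean algorithm to 17125397 and 8005782:
17125397 = 2*8005782 + 1113833
8005782 = 7*1113833 + 208951
1113833 = 5*208951 + 69078
208951 = 3*69078 + 1717
69078 = 40*1717 + 398
1717 = 4*398 + 125
398 = 3*125 + 23
125 = 5*23 + 10
23 = 2*10 + 3
10 = 3*3 + 1
3 = 3*1 + 0
gcd = 1, so the inverse exists. Back-substitute:
1 = 10 − 3·3
1 = −3·23 + 7·10
1 = 7·125 − 38·23
1 = −38·398 + 121·125
1 = 121·1717 − 522·398
1 = −522·69078 + 21001·1717
1 = 21001·208951 − 63525·69078
1 = −63525·1113833 + 338626·208951
1 = 338626·8005782 − 2433907·1113833
1 = −2433907·17125397 + 5206440·8005782
So 8005782·5206440 ≡ 1 (mod 17125397).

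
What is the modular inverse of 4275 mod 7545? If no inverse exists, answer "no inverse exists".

Euclidean algorithm on 7545, 4275:
7545 = 1×4275 + 3270
4275 = 1×3270 + 1005
3270 = 3×1005 + 255
1005 = 3×255 + 240
255 = 1×240 + 15
240 = 16×15 + 0
Since gcd = 15 > 1, 4275 is not a unit mod 7545.

no inverse exists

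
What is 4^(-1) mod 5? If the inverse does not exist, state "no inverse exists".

4

Apply the Euclidean algorithm to 5 and 4:
5 = 1·4 + 1
4 = 4·1 + 0
The gcd is 1. Working backward:
1 = 5 − 4
Thus 4·(-1) ≡ 1 (mod 5); reducing, -1 mod 5 = 4.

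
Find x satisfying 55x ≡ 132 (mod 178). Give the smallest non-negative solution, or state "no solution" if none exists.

First find gcd(55, 178):
178 = 3*55 + 13
55 = 4*13 + 3
13 = 4*3 + 1
3 = 3*1 + 0
gcd = 1, so a unique solution mod 178 exists.
Back-substitute for the Bézout coefficients:
1 = 13 − 4·3
1 = −4·55 + 17·13
1 = 17·178 − 55·55
So 55·(-55) ≡ 1 (mod 178), giving 55⁻¹ ≡ 123.
x ≡ 55⁻¹·132 ≡ 123·132 ≡ 38 (mod 178).

38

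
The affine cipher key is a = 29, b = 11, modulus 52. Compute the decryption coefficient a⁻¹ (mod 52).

9

Run Euclid on (52, 29):
52 = 1*29 + 23
29 = 1*23 + 6
23 = 3*6 + 5
6 = 1*5 + 1
5 = 5*1 + 0
gcd = 1, so the inverse exists. Back-substitute:
1 = 6 − 5
1 = −23 + 4·6
1 = 4·29 − 5·23
1 = −5·52 + 9·29
So 29·9 ≡ 1 (mod 52).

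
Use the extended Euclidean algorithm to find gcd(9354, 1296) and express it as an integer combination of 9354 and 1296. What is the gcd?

6

Euclidean algorithm:
9354 = 7×1296 + 282
1296 = 4×282 + 168
282 = 1×168 + 114
168 = 1×114 + 54
114 = 2×54 + 6
54 = 9×6 + 0
gcd(9354, 1296) = 6.
Working backward:
6 = 114 − 2·54
6 = −2·168 + 3·114
6 = 3·282 − 5·168
6 = −5·1296 + 23·282
6 = 23·9354 − 166·1296
So 6 = (23)·9354 + (-166)·1296.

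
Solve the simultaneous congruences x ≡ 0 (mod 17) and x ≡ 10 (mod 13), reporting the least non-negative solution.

153

Write x = 0 + 17·k. Then 17·k ≡ 10 − 0 ≡ 10 (mod 13).
Need 17⁻¹ mod 13. Extended Euclid on (13, 4):
13 = 3*4 + 1
4 = 4*1 + 0
Back-substitute:
1 = 13 − 3·4
17⁻¹ ≡ 10 (mod 13), so k ≡ 10·10 ≡ 9 (mod 13).
x = 0 + 17·9 = 153.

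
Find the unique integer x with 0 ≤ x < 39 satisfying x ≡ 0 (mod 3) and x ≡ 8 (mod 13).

Write x = 0 + 3·k. Then 3·k ≡ 8 − 0 ≡ 8 (mod 13).
Need 3⁻¹ mod 13. Extended Euclid on (13, 3):
13 = 4*3 + 1
3 = 3*1 + 0
Back-substitute:
1 = 13 − 4·3
3⁻¹ ≡ 9 (mod 13), so k ≡ 9·8 ≡ 7 (mod 13).
x = 0 + 3·7 = 21.

21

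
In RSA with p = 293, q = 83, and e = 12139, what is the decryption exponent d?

19571

φ(n) = (p−1)(q−1) = 292·82 = 23944.
Need d with 12139·d ≡ 1 (mod 23944). Apply the extended Euclidean algorithm:
23944 = 1*12139 + 11805
12139 = 1*11805 + 334
11805 = 35*334 + 115
334 = 2*115 + 104
115 = 1*104 + 11
104 = 9*11 + 5
11 = 2*5 + 1
5 = 5*1 + 0
Back-substitute:
1 = 11 − 2·5
1 = −2·104 + 19·11
1 = 19·115 − 21·104
1 = −21·334 + 61·115
1 = 61·11805 − 2156·334
1 = −2156·12139 + 2217·11805
1 = 2217·23944 − 4373·12139
So 12139·(-4373) ≡ 1 (mod 23944), hence d ≡ -4373 ≡ 19571 (mod 23944).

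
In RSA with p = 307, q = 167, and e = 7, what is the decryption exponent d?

36283

φ(n) = (p−1)(q−1) = 306·166 = 50796.
Need d with 7·d ≡ 1 (mod 50796). Apply the extended Euclidean algorithm:
50796 = 7256*7 + 4
7 = 1*4 + 3
4 = 1*3 + 1
3 = 3*1 + 0
Back-substitute:
1 = 4 − 3
1 = −7 + 2·4
1 = 2·50796 − 14513·7
So 7·(-14513) ≡ 1 (mod 50796), hence d ≡ -14513 ≡ 36283 (mod 50796).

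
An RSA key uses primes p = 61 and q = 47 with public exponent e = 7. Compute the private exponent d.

φ(n) = (p−1)(q−1) = 60·46 = 2760.
Need d with 7·d ≡ 1 (mod 2760). Apply the extended Euclidean algorithm:
2760 = 394×7 + 2
7 = 3×2 + 1
2 = 2×1 + 0
Back-substitute:
1 = 7 − 3·2
1 = −3·2760 + 1183·7
So 7·1183 ≡ 1 (mod 2760), hence d = 1183.

1183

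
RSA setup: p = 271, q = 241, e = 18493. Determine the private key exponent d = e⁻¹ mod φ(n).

φ(n) = (p−1)(q−1) = 270·240 = 64800.
Need d with 18493·d ≡ 1 (mod 64800). Apply the extended Euclidean algorithm:
64800 = 3·18493 + 9321
18493 = 1·9321 + 9172
9321 = 1·9172 + 149
9172 = 61·149 + 83
149 = 1·83 + 66
83 = 1·66 + 17
66 = 3·17 + 15
17 = 1·15 + 2
15 = 7·2 + 1
2 = 2·1 + 0
Back-substitute:
1 = 15 − 7·2
1 = −7·17 + 8·15
1 = 8·66 − 31·17
1 = −31·83 + 39·66
1 = 39·149 − 70·83
1 = −70·9172 + 4309·149
1 = 4309·9321 − 4379·9172
1 = −4379·18493 + 8688·9321
1 = 8688·64800 − 30443·18493
So 18493·(-30443) ≡ 1 (mod 64800), hence d ≡ -30443 ≡ 34357 (mod 64800).

34357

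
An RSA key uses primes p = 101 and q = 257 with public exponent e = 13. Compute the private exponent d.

7877

φ(n) = (p−1)(q−1) = 100·256 = 25600.
Need d with 13·d ≡ 1 (mod 25600). Apply the extended Euclidean algorithm:
25600 = 1969×13 + 3
13 = 4×3 + 1
3 = 3×1 + 0
Back-substitute:
1 = 13 − 4·3
1 = −4·25600 + 7877·13
So 13·7877 ≡ 1 (mod 25600), hence d = 7877.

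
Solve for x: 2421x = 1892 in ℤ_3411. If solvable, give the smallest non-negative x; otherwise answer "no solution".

gcd(2421, 3411):
3411 = 1*2421 + 990
2421 = 2*990 + 441
990 = 2*441 + 108
441 = 4*108 + 9
108 = 12*9 + 0
gcd = 9, but 9 ∤ 1892, so the congruence has no solution.

no solution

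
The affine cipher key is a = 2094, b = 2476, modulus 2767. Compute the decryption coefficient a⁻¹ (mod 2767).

1402

Extended Euclidean algorithm:
2767 = 1·2094 + 673
2094 = 3·673 + 75
673 = 8·75 + 73
75 = 1·73 + 2
73 = 36·2 + 1
2 = 2·1 + 0
gcd = 1, so the inverse exists. Back-substitute:
1 = 73 − 36·2
1 = −36·75 + 37·73
1 = 37·673 − 332·75
1 = −332·2094 + 1033·673
1 = 1033·2767 − 1365·2094
Hence 2094⁻¹ ≡ -1365 ≡ 1402 (mod 2767).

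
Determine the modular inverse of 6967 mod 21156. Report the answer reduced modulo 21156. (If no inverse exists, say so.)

Run Euclid on (21156, 6967):
21156 = 3·6967 + 255
6967 = 27·255 + 82
255 = 3·82 + 9
82 = 9·9 + 1
9 = 9·1 + 0
gcd = 1, so the inverse exists. Back-substitute:
1 = 82 − 9·9
1 = −9·255 + 28·82
1 = 28·6967 − 765·255
1 = −765·21156 + 2323·6967
So 6967·2323 ≡ 1 (mod 21156).

2323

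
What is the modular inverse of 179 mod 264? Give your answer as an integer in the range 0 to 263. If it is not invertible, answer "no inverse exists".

Apply the Euclidean algorithm to 264 and 179:
264 = 1·179 + 85
179 = 2·85 + 9
85 = 9·9 + 4
9 = 2·4 + 1
4 = 4·1 + 0
The gcd is 1. Working backward:
1 = 9 − 2·4
1 = −2·85 + 19·9
1 = 19·179 − 40·85
1 = −40·264 + 59·179
So 179·59 ≡ 1 (mod 264).

59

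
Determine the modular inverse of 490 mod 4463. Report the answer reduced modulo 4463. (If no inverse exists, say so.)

4126

gcd(4463, 490) by repeated division:
4463 = 9·490 + 53
490 = 9·53 + 13
53 = 4·13 + 1
13 = 13·1 + 0
gcd = 1, so the inverse exists. Back-substitute:
1 = 53 − 4·13
1 = −4·490 + 37·53
1 = 37·4463 − 337·490
Hence 490⁻¹ ≡ -337 ≡ 4126 (mod 4463).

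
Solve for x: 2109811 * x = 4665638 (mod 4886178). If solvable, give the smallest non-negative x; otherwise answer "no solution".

no solution

gcd(2109811, 4886178):
4886178 = 2*2109811 + 666556
2109811 = 3*666556 + 110143
666556 = 6*110143 + 5698
110143 = 19*5698 + 1881
5698 = 3*1881 + 55
1881 = 34*55 + 11
55 = 5*11 + 0
gcd = 11, but 11 ∤ 4665638, so the congruence has no solution.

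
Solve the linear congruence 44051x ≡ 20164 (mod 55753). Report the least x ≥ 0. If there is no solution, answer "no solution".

First find gcd(44051, 55753):
55753 = 1×44051 + 11702
44051 = 3×11702 + 8945
11702 = 1×8945 + 2757
8945 = 3×2757 + 674
2757 = 4×674 + 61
674 = 11×61 + 3
61 = 20×3 + 1
3 = 3×1 + 0
gcd = 1, so a unique solution mod 55753 exists.
Back-substitute for the Bézout coefficients:
1 = 61 − 20·3
1 = −20·674 + 221·61
1 = 221·2757 − 904·674
1 = −904·8945 + 2933·2757
1 = 2933·11702 − 3837·8945
1 = −3837·44051 + 14444·11702
1 = 14444·55753 − 18281·44051
So 44051·(-18281) ≡ 1 (mod 55753), giving 44051⁻¹ ≡ 37472.
x ≡ 44051⁻¹·20164 ≡ 37472·20164 ≡ 20752 (mod 55753).

20752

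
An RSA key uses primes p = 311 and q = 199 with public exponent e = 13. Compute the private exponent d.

51937

φ(n) = (p−1)(q−1) = 310·198 = 61380.
Need d with 13·d ≡ 1 (mod 61380). Apply the extended Euclidean algorithm:
61380 = 4721·13 + 7
13 = 1·7 + 6
7 = 1·6 + 1
6 = 6·1 + 0
Back-substitute:
1 = 7 − 6
1 = −13 + 2·7
1 = 2·61380 − 9443·13
So 13·(-9443) ≡ 1 (mod 61380), hence d ≡ -9443 ≡ 51937 (mod 61380).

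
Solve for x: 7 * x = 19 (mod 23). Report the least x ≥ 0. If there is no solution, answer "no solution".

6

First find gcd(7, 23):
23 = 3*7 + 2
7 = 3*2 + 1
2 = 2*1 + 0
gcd = 1, so a unique solution mod 23 exists.
Back-substitute for the Bézout coefficients:
1 = 7 − 3·2
1 = −3·23 + 10·7
So 7·(10) ≡ 1 (mod 23), giving 7⁻¹ ≡ 10.
x ≡ 7⁻¹·19 ≡ 10·19 ≡ 6 (mod 23).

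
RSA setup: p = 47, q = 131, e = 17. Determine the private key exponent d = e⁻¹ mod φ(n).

4573

φ(n) = (p−1)(q−1) = 46·130 = 5980.
Need d with 17·d ≡ 1 (mod 5980). Apply the extended Euclidean algorithm:
5980 = 351*17 + 13
17 = 1*13 + 4
13 = 3*4 + 1
4 = 4*1 + 0
Back-substitute:
1 = 13 − 3·4
1 = −3·17 + 4·13
1 = 4·5980 − 1407·17
So 17·(-1407) ≡ 1 (mod 5980), hence d ≡ -1407 ≡ 4573 (mod 5980).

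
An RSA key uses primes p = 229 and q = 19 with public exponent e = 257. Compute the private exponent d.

φ(n) = (p−1)(q−1) = 228·18 = 4104.
Need d with 257·d ≡ 1 (mod 4104). Apply the extended Euclidean algorithm:
4104 = 15*257 + 249
257 = 1*249 + 8
249 = 31*8 + 1
8 = 8*1 + 0
Back-substitute:
1 = 249 − 31·8
1 = −31·257 + 32·249
1 = 32·4104 − 511·257
So 257·(-511) ≡ 1 (mod 4104), hence d ≡ -511 ≡ 3593 (mod 4104).

3593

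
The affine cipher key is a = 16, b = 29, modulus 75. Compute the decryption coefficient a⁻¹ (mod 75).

gcd(75, 16) by repeated division:
75 = 4×16 + 11
16 = 1×11 + 5
11 = 2×5 + 1
5 = 5×1 + 0
The gcd is 1. Working backward:
1 = 11 − 2·5
1 = −2·16 + 3·11
1 = 3·75 − 14·16
Hence 16⁻¹ ≡ -14 ≡ 61 (mod 75).

61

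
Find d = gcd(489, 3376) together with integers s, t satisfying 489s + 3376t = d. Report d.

Euclidean algorithm:
3376 = 6·489 + 442
489 = 1·442 + 47
442 = 9·47 + 19
47 = 2·19 + 9
19 = 2·9 + 1
9 = 9·1 + 0
gcd(489, 3376) = 1.
Working backward:
1 = 19 − 2·9
1 = −2·47 + 5·19
1 = 5·442 − 47·47
1 = −47·489 + 52·442
1 = 52·3376 − 359·489
So 1 = (52)·3376 + (-359)·489.

1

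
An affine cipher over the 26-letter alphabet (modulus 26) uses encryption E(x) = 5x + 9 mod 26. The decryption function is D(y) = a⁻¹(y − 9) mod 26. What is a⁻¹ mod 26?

Run Euclid on (26, 5):
26 = 5·5 + 1
5 = 5·1 + 0
gcd = 1, so the inverse exists. Back-substitute:
1 = 26 − 5·5
Thus 5·(-5) ≡ 1 (mod 26); reducing, -5 mod 26 = 21.

21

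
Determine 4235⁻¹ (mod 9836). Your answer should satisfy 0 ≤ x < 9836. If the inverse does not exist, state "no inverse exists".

7395

Extended Euclidean algorithm:
9836 = 2·4235 + 1366
4235 = 3·1366 + 137
1366 = 9·137 + 133
137 = 1·133 + 4
133 = 33·4 + 1
4 = 4·1 + 0
Since gcd(4235, 9836) = 1, back-substitute to write 1 as a combination:
1 = 133 − 33·4
1 = −33·137 + 34·133
1 = 34·1366 − 339·137
1 = −339·4235 + 1051·1366
1 = 1051·9836 − 2441·4235
So 4235·(-2441) ≡ 1 (mod 9836), and -2441 ≡ 7395 (mod 9836).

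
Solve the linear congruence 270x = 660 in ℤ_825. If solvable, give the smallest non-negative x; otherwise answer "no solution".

33

First find gcd(270, 825):
825 = 3×270 + 15
270 = 18×15 + 0
gcd = 15 and 15 | 660, so solutions exist. Divide through by 15: 18x ≡ 44 (mod 55).
Now find 18⁻¹ mod 55:
55 = 3×18 + 1
18 = 18×1 + 0
Back-substitute:
1 = 55 − 3·18
So 18·(-3) ≡ 1 (mod 55), i.e. 18⁻¹ ≡ 52.
Then x ≡ 52·44 ≡ 33 (mod 55); the smallest non-negative solution is x = 33.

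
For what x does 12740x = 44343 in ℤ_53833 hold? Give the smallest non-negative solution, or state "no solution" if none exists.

4098

First find gcd(12740, 53833):
53833 = 4*12740 + 2873
12740 = 4*2873 + 1248
2873 = 2*1248 + 377
1248 = 3*377 + 117
377 = 3*117 + 26
117 = 4*26 + 13
26 = 2*13 + 0
gcd = 13 and 13 | 44343, so solutions exist. Divide through by 13: 980x ≡ 3411 (mod 4141).
Now find 980⁻¹ mod 4141:
4141 = 4·980 + 221
980 = 4·221 + 96
221 = 2·96 + 29
96 = 3·29 + 9
29 = 3·9 + 2
9 = 4·2 + 1
2 = 2·1 + 0
Back-substitute:
1 = 9 − 4·2
1 = −4·29 + 13·9
1 = 13·96 − 43·29
1 = −43·221 + 99·96
1 = 99·980 − 439·221
1 = −439·4141 + 1855·980
So 980⁻¹ ≡ 1855 (mod 4141).
Then x ≡ 1855·3411 ≡ 4098 (mod 4141); the smallest non-negative solution is x = 4098.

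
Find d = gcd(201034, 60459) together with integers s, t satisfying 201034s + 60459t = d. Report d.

1

Apply Euclid's algorithm to 201034 and 60459:
201034 = 3×60459 + 19657
60459 = 3×19657 + 1488
19657 = 13×1488 + 313
1488 = 4×313 + 236
313 = 1×236 + 77
236 = 3×77 + 5
77 = 15×5 + 2
5 = 2×2 + 1
2 = 2×1 + 0
gcd(201034, 60459) = 1.
Working backward:
1 = 5 − 2·2
1 = −2·77 + 31·5
1 = 31·236 − 95·77
1 = −95·313 + 126·236
1 = 126·1488 − 599·313
1 = −599·19657 + 7913·1488
1 = 7913·60459 − 24338·19657
1 = −24338·201034 + 80927·60459
So 1 = (-24338)·201034 + (80927)·60459.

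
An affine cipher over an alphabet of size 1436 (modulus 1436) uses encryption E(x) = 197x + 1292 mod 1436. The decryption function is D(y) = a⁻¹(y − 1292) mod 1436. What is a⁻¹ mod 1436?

277

Extended Euclidean algorithm:
1436 = 7×197 + 57
197 = 3×57 + 26
57 = 2×26 + 5
26 = 5×5 + 1
5 = 5×1 + 0
The gcd is 1. Working backward:
1 = 26 − 5·5
1 = −5·57 + 11·26
1 = 11·197 − 38·57
1 = −38·1436 + 277·197
So 197·277 ≡ 1 (mod 1436).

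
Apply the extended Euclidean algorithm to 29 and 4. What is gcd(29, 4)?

1

Euclidean algorithm:
29 = 7×4 + 1
4 = 4×1 + 0
gcd(29, 4) = 1.
Working backward:
1 = 29 − 7·4
So 1 = (1)·29 + (-7)·4.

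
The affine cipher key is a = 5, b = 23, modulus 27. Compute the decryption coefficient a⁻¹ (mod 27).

11

Apply the Euclidean algorithm to 27 and 5:
27 = 5·5 + 2
5 = 2·2 + 1
2 = 2·1 + 0
The gcd is 1. Working backward:
1 = 5 − 2·2
1 = −2·27 + 11·5
So 5·11 ≡ 1 (mod 27).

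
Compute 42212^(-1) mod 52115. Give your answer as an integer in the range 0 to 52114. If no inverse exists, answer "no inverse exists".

12688

Run Euclid on (52115, 42212):
52115 = 1×42212 + 9903
42212 = 4×9903 + 2600
9903 = 3×2600 + 2103
2600 = 1×2103 + 497
2103 = 4×497 + 115
497 = 4×115 + 37
115 = 3×37 + 4
37 = 9×4 + 1
4 = 4×1 + 0
gcd = 1, so the inverse exists. Back-substitute:
1 = 37 − 9·4
1 = −9·115 + 28·37
1 = 28·497 − 121·115
1 = −121·2103 + 512·497
1 = 512·2600 − 633·2103
1 = −633·9903 + 2411·2600
1 = 2411·42212 − 10277·9903
1 = −10277·52115 + 12688·42212
So 42212·12688 ≡ 1 (mod 52115).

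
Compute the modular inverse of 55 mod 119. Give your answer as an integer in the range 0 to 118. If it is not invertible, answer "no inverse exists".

Run Euclid on (119, 55):
119 = 2*55 + 9
55 = 6*9 + 1
9 = 9*1 + 0
The gcd is 1. Working backward:
1 = 55 − 6·9
1 = −6·119 + 13·55
So 55·13 ≡ 1 (mod 119).

13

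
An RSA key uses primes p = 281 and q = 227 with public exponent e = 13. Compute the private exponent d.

48677

φ(n) = (p−1)(q−1) = 280·226 = 63280.
Need d with 13·d ≡ 1 (mod 63280). Apply the extended Euclidean algorithm:
63280 = 4867×13 + 9
13 = 1×9 + 4
9 = 2×4 + 1
4 = 4×1 + 0
Back-substitute:
1 = 9 − 2·4
1 = −2·13 + 3·9
1 = 3·63280 − 14603·13
So 13·(-14603) ≡ 1 (mod 63280), hence d ≡ -14603 ≡ 48677 (mod 63280).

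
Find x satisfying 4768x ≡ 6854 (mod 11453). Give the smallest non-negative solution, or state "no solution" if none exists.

First find gcd(4768, 11453):
11453 = 2*4768 + 1917
4768 = 2*1917 + 934
1917 = 2*934 + 49
934 = 19*49 + 3
49 = 16*3 + 1
3 = 3*1 + 0
gcd = 1, so a unique solution mod 11453 exists.
Back-substitute for the Bézout coefficients:
1 = 49 − 16·3
1 = −16·934 + 305·49
1 = 305·1917 − 626·934
1 = −626·4768 + 1557·1917
1 = 1557·11453 − 3740·4768
So 4768·(-3740) ≡ 1 (mod 11453), giving 4768⁻¹ ≡ 7713.
x ≡ 4768⁻¹·6854 ≡ 7713·6854 ≡ 9307 (mod 11453).

9307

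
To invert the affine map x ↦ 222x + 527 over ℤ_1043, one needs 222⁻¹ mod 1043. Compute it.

794

Apply the Euclidean algorithm to 1043 and 222:
1043 = 4×222 + 155
222 = 1×155 + 67
155 = 2×67 + 21
67 = 3×21 + 4
21 = 5×4 + 1
4 = 4×1 + 0
The gcd is 1. Working backward:
1 = 21 − 5·4
1 = −5·67 + 16·21
1 = 16·155 − 37·67
1 = −37·222 + 53·155
1 = 53·1043 − 249·222
Hence 222⁻¹ ≡ -249 ≡ 794 (mod 1043).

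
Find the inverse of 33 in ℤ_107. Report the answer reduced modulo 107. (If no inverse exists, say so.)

13

Apply the Euclidean algorithm to 107 and 33:
107 = 3*33 + 8
33 = 4*8 + 1
8 = 8*1 + 0
gcd = 1, so the inverse exists. Back-substitute:
1 = 33 − 4·8
1 = −4·107 + 13·33
So 33·13 ≡ 1 (mod 107).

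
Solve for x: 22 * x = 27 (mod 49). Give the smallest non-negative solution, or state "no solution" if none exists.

First find gcd(22, 49):
49 = 2×22 + 5
22 = 4×5 + 2
5 = 2×2 + 1
2 = 2×1 + 0
gcd = 1, so a unique solution mod 49 exists.
Back-substitute for the Bézout coefficients:
1 = 5 − 2·2
1 = −2·22 + 9·5
1 = 9·49 − 20·22
So 22·(-20) ≡ 1 (mod 49), giving 22⁻¹ ≡ 29.
x ≡ 22⁻¹·27 ≡ 29·27 ≡ 48 (mod 49).

48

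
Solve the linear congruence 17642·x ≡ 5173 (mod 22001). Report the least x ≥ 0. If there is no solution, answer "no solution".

First find gcd(17642, 22001):
22001 = 1·17642 + 4359
17642 = 4·4359 + 206
4359 = 21·206 + 33
206 = 6·33 + 8
33 = 4·8 + 1
8 = 8·1 + 0
gcd = 1, so a unique solution mod 22001 exists.
Back-substitute for the Bézout coefficients:
1 = 33 − 4·8
1 = −4·206 + 25·33
1 = 25·4359 − 529·206
1 = −529·17642 + 2141·4359
1 = 2141·22001 − 2670·17642
So 17642·(-2670) ≡ 1 (mod 22001), giving 17642⁻¹ ≡ 19331.
x ≡ 17642⁻¹·5173 ≡ 19331·5173 ≡ 4718 (mod 22001).

4718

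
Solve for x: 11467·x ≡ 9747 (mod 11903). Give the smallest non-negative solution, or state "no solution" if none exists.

First find gcd(11467, 11903):
11903 = 1*11467 + 436
11467 = 26*436 + 131
436 = 3*131 + 43
131 = 3*43 + 2
43 = 21*2 + 1
2 = 2*1 + 0
gcd = 1, so a unique solution mod 11903 exists.
Back-substitute for the Bézout coefficients:
1 = 43 − 21·2
1 = −21·131 + 64·43
1 = 64·436 − 213·131
1 = −213·11467 + 5602·436
1 = 5602·11903 − 5815·11467
So 11467·(-5815) ≡ 1 (mod 11903), giving 11467⁻¹ ≡ 6088.
x ≡ 11467⁻¹·9747 ≡ 6088·9747 ≡ 3281 (mod 11903).

3281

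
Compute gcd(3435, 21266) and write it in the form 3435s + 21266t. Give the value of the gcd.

1

Repeated division:
21266 = 6·3435 + 656
3435 = 5·656 + 155
656 = 4·155 + 36
155 = 4·36 + 11
36 = 3·11 + 3
11 = 3·3 + 2
3 = 1·2 + 1
2 = 2·1 + 0
gcd(3435, 21266) = 1.
Express as a combination:
1 = 3 − 2
1 = −11 + 4·3
1 = 4·36 − 13·11
1 = −13·155 + 56·36
1 = 56·656 − 237·155
1 = −237·3435 + 1241·656
1 = 1241·21266 − 7683·3435
So 1 = (1241)·21266 + (-7683)·3435.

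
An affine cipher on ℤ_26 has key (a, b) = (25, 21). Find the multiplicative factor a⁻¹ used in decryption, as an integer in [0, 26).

25

gcd(26, 25) by repeated division:
26 = 1×25 + 1
25 = 25×1 + 0
gcd = 1, so the inverse exists. Back-substitute:
1 = 26 − 25
So 25·(-1) ≡ 1 (mod 26), and -1 ≡ 25 (mod 26).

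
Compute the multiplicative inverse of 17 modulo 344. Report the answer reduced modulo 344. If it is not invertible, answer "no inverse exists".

81

gcd(344, 17) by repeated division:
344 = 20*17 + 4
17 = 4*4 + 1
4 = 4*1 + 0
The gcd is 1. Working backward:
1 = 17 − 4·4
1 = −4·344 + 81·17
So 17·81 ≡ 1 (mod 344).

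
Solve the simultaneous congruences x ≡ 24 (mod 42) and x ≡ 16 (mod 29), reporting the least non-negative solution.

Write x = 24 + 42·k. Then 42·k ≡ 16 − 24 ≡ 21 (mod 29).
Need 42⁻¹ mod 29. Extended Euclid on (29, 13):
29 = 2×13 + 3
13 = 4×3 + 1
3 = 3×1 + 0
Back-substitute:
1 = 13 − 4·3
1 = −4·29 + 9·13
42⁻¹ ≡ 9 (mod 29), so k ≡ 9·21 ≡ 15 (mod 29).
x = 24 + 42·15 = 654.

654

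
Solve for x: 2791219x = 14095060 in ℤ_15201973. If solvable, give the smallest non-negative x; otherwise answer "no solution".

9146180

First find gcd(2791219, 15201973):
15201973 = 5*2791219 + 1245878
2791219 = 2*1245878 + 299463
1245878 = 4*299463 + 48026
299463 = 6*48026 + 11307
48026 = 4*11307 + 2798
11307 = 4*2798 + 115
2798 = 24*115 + 38
115 = 3*38 + 1
38 = 38*1 + 0
gcd = 1, so a unique solution mod 15201973 exists.
Back-substitute for the Bézout coefficients:
1 = 115 − 3·38
1 = −3·2798 + 73·115
1 = 73·11307 − 295·2798
1 = −295·48026 + 1253·11307
1 = 1253·299463 − 7813·48026
1 = −7813·1245878 + 32505·299463
1 = 32505·2791219 − 72823·1245878
1 = −72823·15201973 + 396620·2791219
So 2791219·(396620) ≡ 1 (mod 15201973), giving 2791219⁻¹ ≡ 396620.
x ≡ 2791219⁻¹·14095060 ≡ 396620·14095060 ≡ 9146180 (mod 15201973).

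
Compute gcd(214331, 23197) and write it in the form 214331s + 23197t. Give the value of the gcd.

1

Euclidean algorithm:
214331 = 9*23197 + 5558
23197 = 4*5558 + 965
5558 = 5*965 + 733
965 = 1*733 + 232
733 = 3*232 + 37
232 = 6*37 + 10
37 = 3*10 + 7
10 = 1*7 + 3
7 = 2*3 + 1
3 = 3*1 + 0
gcd(214331, 23197) = 1.
Back-substituting:
1 = 7 − 2·3
1 = −2·10 + 3·7
1 = 3·37 − 11·10
1 = −11·232 + 69·37
1 = 69·733 − 218·232
1 = −218·965 + 287·733
1 = 287·5558 − 1653·965
1 = −1653·23197 + 6899·5558
1 = 6899·214331 − 63744·23197
So 1 = (6899)·214331 + (-63744)·23197.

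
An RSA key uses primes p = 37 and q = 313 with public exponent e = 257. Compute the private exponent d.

φ(n) = (p−1)(q−1) = 36·312 = 11232.
Need d with 257·d ≡ 1 (mod 11232). Apply the extended Euclidean algorithm:
11232 = 43×257 + 181
257 = 1×181 + 76
181 = 2×76 + 29
76 = 2×29 + 18
29 = 1×18 + 11
18 = 1×11 + 7
11 = 1×7 + 4
7 = 1×4 + 3
4 = 1×3 + 1
3 = 3×1 + 0
Back-substitute:
1 = 4 − 3
1 = −7 + 2·4
1 = 2·11 − 3·7
1 = −3·18 + 5·11
1 = 5·29 − 8·18
1 = −8·76 + 21·29
1 = 21·181 − 50·76
1 = −50·257 + 71·181
1 = 71·11232 − 3103·257
So 257·(-3103) ≡ 1 (mod 11232), hence d ≡ -3103 ≡ 8129 (mod 11232).

8129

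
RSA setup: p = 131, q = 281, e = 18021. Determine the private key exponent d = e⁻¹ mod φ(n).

φ(n) = (p−1)(q−1) = 130·280 = 36400.
Need d with 18021·d ≡ 1 (mod 36400). Apply the extended Euclidean algorithm:
36400 = 2·18021 + 358
18021 = 50·358 + 121
358 = 2·121 + 116
121 = 1·116 + 5
116 = 23·5 + 1
5 = 5·1 + 0
Back-substitute:
1 = 116 − 23·5
1 = −23·121 + 24·116
1 = 24·358 − 71·121
1 = −71·18021 + 3574·358
1 = 3574·36400 − 7219·18021
So 18021·(-7219) ≡ 1 (mod 36400), hence d ≡ -7219 ≡ 29181 (mod 36400).

29181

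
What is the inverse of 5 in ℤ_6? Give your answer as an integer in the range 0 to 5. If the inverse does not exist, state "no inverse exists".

5

Run Euclid on (6, 5):
6 = 1×5 + 1
5 = 5×1 + 0
The gcd is 1. Working backward:
1 = 6 − 5
Hence 5⁻¹ ≡ -1 ≡ 5 (mod 6).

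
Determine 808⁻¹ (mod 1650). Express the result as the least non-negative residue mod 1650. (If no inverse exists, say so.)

Euclidean algorithm on 1650, 808:
1650 = 2×808 + 34
808 = 23×34 + 26
34 = 1×26 + 8
26 = 3×8 + 2
8 = 4×2 + 0
gcd(808, 1650) = 2 ≠ 1, so 808 has no multiplicative inverse modulo 1650.

no inverse exists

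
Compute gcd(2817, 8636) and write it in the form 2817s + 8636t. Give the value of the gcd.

Apply Euclid's algorithm to 8636 and 2817:
8636 = 3·2817 + 185
2817 = 15·185 + 42
185 = 4·42 + 17
42 = 2·17 + 8
17 = 2·8 + 1
8 = 8·1 + 0
gcd(2817, 8636) = 1.
Working backward:
1 = 17 − 2·8
1 = −2·42 + 5·17
1 = 5·185 − 22·42
1 = −22·2817 + 335·185
1 = 335·8636 − 1027·2817
So 1 = (335)·8636 + (-1027)·2817.

1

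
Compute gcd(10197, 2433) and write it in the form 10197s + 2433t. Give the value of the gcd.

3

Apply Euclid's algorithm to 10197 and 2433:
10197 = 4*2433 + 465
2433 = 5*465 + 108
465 = 4*108 + 33
108 = 3*33 + 9
33 = 3*9 + 6
9 = 1*6 + 3
6 = 2*3 + 0
gcd(10197, 2433) = 3.
Back-substituting:
3 = 9 − 6
3 = −33 + 4·9
3 = 4·108 − 13·33
3 = −13·465 + 56·108
3 = 56·2433 − 293·465
3 = −293·10197 + 1228·2433
So 3 = (-293)·10197 + (1228)·2433.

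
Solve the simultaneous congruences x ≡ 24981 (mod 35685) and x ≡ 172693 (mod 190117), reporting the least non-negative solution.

1397342526

Write x = 24981 + 35685·k. Then 35685·k ≡ 172693 − 24981 ≡ 147712 (mod 190117).
Need 35685⁻¹ mod 190117. Extended Euclid on (190117, 35685):
190117 = 5×35685 + 11692
35685 = 3×11692 + 609
11692 = 19×609 + 121
609 = 5×121 + 4
121 = 30×4 + 1
4 = 4×1 + 0
Back-substitute:
1 = 121 − 30·4
1 = −30·609 + 151·121
1 = 151·11692 − 2899·609
1 = −2899·35685 + 8848·11692
1 = 8848·190117 − 47139·35685
35685⁻¹ ≡ 142978 (mod 190117), so k ≡ 142978·147712 ≡ 39157 (mod 190117).
x = 24981 + 35685·39157 = 1397342526.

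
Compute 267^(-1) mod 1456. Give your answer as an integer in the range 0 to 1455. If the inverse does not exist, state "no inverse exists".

gcd(1456, 267) by repeated division:
1456 = 5·267 + 121
267 = 2·121 + 25
121 = 4·25 + 21
25 = 1·21 + 4
21 = 5·4 + 1
4 = 4·1 + 0
Since gcd(267, 1456) = 1, back-substitute to write 1 as a combination:
1 = 21 − 5·4
1 = −5·25 + 6·21
1 = 6·121 − 29·25
1 = −29·267 + 64·121
1 = 64·1456 − 349·267
Hence 267⁻¹ ≡ -349 ≡ 1107 (mod 1456).

1107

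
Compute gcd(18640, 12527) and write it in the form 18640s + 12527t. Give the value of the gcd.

1

Euclidean algorithm:
18640 = 1*12527 + 6113
12527 = 2*6113 + 301
6113 = 20*301 + 93
301 = 3*93 + 22
93 = 4*22 + 5
22 = 4*5 + 2
5 = 2*2 + 1
2 = 2*1 + 0
gcd(18640, 12527) = 1.
Working backward:
1 = 5 − 2·2
1 = −2·22 + 9·5
1 = 9·93 − 38·22
1 = −38·301 + 123·93
1 = 123·6113 − 2498·301
1 = −2498·12527 + 5119·6113
1 = 5119·18640 − 7617·12527
So 1 = (5119)·18640 + (-7617)·12527.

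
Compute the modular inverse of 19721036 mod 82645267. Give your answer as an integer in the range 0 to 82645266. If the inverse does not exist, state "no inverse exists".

8886284

Apply the Euclidean algorithm to 82645267 and 19721036:
82645267 = 4·19721036 + 3761123
19721036 = 5·3761123 + 915421
3761123 = 4·915421 + 99439
915421 = 9·99439 + 20470
99439 = 4·20470 + 17559
20470 = 1·17559 + 2911
17559 = 6·2911 + 93
2911 = 31·93 + 28
93 = 3·28 + 9
28 = 3·9 + 1
9 = 9·1 + 0
gcd = 1, so the inverse exists. Back-substitute:
1 = 28 − 3·9
1 = −3·93 + 10·28
1 = 10·2911 − 313·93
1 = −313·17559 + 1888·2911
1 = 1888·20470 − 2201·17559
1 = −2201·99439 + 10692·20470
1 = 10692·915421 − 98429·99439
1 = −98429·3761123 + 404408·915421
1 = 404408·19721036 − 2120469·3761123
1 = −2120469·82645267 + 8886284·19721036
So 19721036·8886284 ≡ 1 (mod 82645267).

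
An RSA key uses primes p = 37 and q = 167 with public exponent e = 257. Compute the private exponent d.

3953

φ(n) = (p−1)(q−1) = 36·166 = 5976.
Need d with 257·d ≡ 1 (mod 5976). Apply the extended Euclidean algorithm:
5976 = 23*257 + 65
257 = 3*65 + 62
65 = 1*62 + 3
62 = 20*3 + 2
3 = 1*2 + 1
2 = 2*1 + 0
Back-substitute:
1 = 3 − 2
1 = −62 + 21·3
1 = 21·65 − 22·62
1 = −22·257 + 87·65
1 = 87·5976 − 2023·257
So 257·(-2023) ≡ 1 (mod 5976), hence d ≡ -2023 ≡ 3953 (mod 5976).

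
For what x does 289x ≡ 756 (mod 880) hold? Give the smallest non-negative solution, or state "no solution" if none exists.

First find gcd(289, 880):
880 = 3*289 + 13
289 = 22*13 + 3
13 = 4*3 + 1
3 = 3*1 + 0
gcd = 1, so a unique solution mod 880 exists.
Back-substitute for the Bézout coefficients:
1 = 13 − 4·3
1 = −4·289 + 89·13
1 = 89·880 − 271·289
So 289·(-271) ≡ 1 (mod 880), giving 289⁻¹ ≡ 609.
x ≡ 289⁻¹·756 ≡ 609·756 ≡ 164 (mod 880).

164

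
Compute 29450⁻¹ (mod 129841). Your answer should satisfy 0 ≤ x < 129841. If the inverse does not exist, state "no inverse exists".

9651

Apply the Euclidean algorithm to 129841 and 29450:
129841 = 4×29450 + 12041
29450 = 2×12041 + 5368
12041 = 2×5368 + 1305
5368 = 4×1305 + 148
1305 = 8×148 + 121
148 = 1×121 + 27
121 = 4×27 + 13
27 = 2×13 + 1
13 = 13×1 + 0
gcd = 1, so the inverse exists. Back-substitute:
1 = 27 − 2·13
1 = −2·121 + 9·27
1 = 9·148 − 11·121
1 = −11·1305 + 97·148
1 = 97·5368 − 399·1305
1 = −399·12041 + 895·5368
1 = 895·29450 − 2189·12041
1 = −2189·129841 + 9651·29450
So 29450·9651 ≡ 1 (mod 129841).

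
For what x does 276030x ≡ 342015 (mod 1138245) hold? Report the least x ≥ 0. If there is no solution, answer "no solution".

First find gcd(276030, 1138245):
1138245 = 4×276030 + 34125
276030 = 8×34125 + 3030
34125 = 11×3030 + 795
3030 = 3×795 + 645
795 = 1×645 + 150
645 = 4×150 + 45
150 = 3×45 + 15
45 = 3×15 + 0
gcd = 15 and 15 | 342015, so solutions exist. Divide through by 15: 18402x ≡ 22801 (mod 75883).
Now find 18402⁻¹ mod 75883:
75883 = 4*18402 + 2275
18402 = 8*2275 + 202
2275 = 11*202 + 53
202 = 3*53 + 43
53 = 1*43 + 10
43 = 4*10 + 3
10 = 3*3 + 1
3 = 3*1 + 0
Back-substitute:
1 = 10 − 3·3
1 = −3·43 + 13·10
1 = 13·53 − 16·43
1 = −16·202 + 61·53
1 = 61·2275 − 687·202
1 = −687·18402 + 5557·2275
1 = 5557·75883 − 22915·18402
So 18402·(-22915) ≡ 1 (mod 75883), i.e. 18402⁻¹ ≡ 52968.
Then x ≡ 52968·22801 ≡ 45423 (mod 75883); the smallest non-negative solution is x = 45423.

45423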